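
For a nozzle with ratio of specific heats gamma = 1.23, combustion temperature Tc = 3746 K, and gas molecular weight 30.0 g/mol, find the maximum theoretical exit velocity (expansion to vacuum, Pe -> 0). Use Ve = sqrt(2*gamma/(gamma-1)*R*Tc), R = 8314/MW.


R = 8314 / 30.0 = 277.13 J/(kg.K)
Ve = sqrt(2 * 1.23 / (1.23 - 1) * 277.13 * 3746) = 3332 m/s

3332 m/s


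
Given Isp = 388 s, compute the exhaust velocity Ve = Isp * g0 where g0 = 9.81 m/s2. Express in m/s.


Ve = Isp * g0 = 388 * 9.81 = 3806.3 m/s

3806.3 m/s


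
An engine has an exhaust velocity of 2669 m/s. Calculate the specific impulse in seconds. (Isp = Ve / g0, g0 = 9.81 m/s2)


Isp = Ve / g0 = 2669 / 9.81 = 272.1 s

272.1 s


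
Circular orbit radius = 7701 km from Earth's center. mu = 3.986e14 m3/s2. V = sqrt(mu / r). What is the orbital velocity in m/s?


V = sqrt(3.986e14 / 7701000) = 7194 m/s

7194 m/s


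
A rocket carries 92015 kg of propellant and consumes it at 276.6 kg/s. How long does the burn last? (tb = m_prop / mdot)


tb = 92015 / 276.6 = 332.7 s

332.7 s


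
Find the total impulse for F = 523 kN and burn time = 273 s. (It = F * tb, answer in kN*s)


It = 523 * 273 = 142779 kN*s

142779 kN*s


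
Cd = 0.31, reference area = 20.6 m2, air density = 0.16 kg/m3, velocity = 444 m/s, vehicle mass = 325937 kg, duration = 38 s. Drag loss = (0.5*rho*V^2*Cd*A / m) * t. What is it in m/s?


D = 0.5 * 0.16 * 444^2 * 0.31 * 20.6 = 100712.84 N
a = 100712.84 / 325937 = 0.309 m/s2
dV = 0.309 * 38 = 11.7 m/s

11.7 m/s


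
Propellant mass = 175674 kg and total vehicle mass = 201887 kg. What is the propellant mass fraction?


PMF = 175674 / 201887 = 0.87

0.87


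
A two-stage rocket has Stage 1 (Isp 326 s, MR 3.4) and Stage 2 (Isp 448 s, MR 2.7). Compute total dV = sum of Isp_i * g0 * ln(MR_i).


dV1 = 326 * 9.81 * ln(3.4) = 3913.7 m/s
dV2 = 448 * 9.81 * ln(2.7) = 4365.2 m/s
Total dV = 3913.7 + 4365.2 = 8278.9 m/s ~ 8279 m/s

8279 m/s


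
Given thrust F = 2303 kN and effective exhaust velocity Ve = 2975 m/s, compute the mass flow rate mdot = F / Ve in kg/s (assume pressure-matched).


mdot = F / Ve = 2303000 / 2975 = 774.1 kg/s

774.1 kg/s


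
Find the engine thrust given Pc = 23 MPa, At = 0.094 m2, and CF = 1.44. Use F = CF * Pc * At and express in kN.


F = 1.44 * 23e6 * 0.094 = 3.1133e+06 N = 3113.3 kN

3113.3 kN


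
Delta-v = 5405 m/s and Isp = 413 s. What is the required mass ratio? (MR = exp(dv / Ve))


Ve = 413 * 9.81 = 4051.53 m/s
MR = exp(5405 / 4051.53) = 3.796

3.796


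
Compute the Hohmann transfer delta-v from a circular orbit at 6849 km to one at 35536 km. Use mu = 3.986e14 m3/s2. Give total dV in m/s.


V1 = sqrt(mu/r1) = 7628.78 m/s
dV1 = V1*(sqrt(2*r2/(r1+r2)) - 1) = 2249.89 m/s
V2 = sqrt(mu/r2) = 3349.15 m/s
dV2 = V2*(1 - sqrt(2*r1/(r1+r2))) = 1445.19 m/s
Total dV = 3695 m/s

3695 m/s


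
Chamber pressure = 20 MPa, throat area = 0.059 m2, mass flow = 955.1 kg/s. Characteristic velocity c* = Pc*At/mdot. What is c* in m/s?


c* = 20e6 * 0.059 / 955.1 = 1235 m/s

1235 m/s


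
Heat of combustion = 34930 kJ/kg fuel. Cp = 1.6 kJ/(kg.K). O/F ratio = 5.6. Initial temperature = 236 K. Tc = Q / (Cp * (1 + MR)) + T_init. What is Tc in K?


Tc = 34930 / (1.6 * (1 + 5.6)) + 236 = 3544 K

3544 K


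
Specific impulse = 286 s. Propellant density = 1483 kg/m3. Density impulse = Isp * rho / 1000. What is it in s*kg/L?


rho*Isp = 286 * 1483 / 1000 = 424 s*kg/L

424 s*kg/L


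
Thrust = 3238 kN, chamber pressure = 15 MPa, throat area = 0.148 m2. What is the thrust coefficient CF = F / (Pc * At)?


CF = 3238000 / (15e6 * 0.148) = 1.46

1.46


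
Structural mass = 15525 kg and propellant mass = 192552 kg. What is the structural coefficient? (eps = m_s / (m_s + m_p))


eps = 15525 / (15525 + 192552) = 0.0746

0.0746


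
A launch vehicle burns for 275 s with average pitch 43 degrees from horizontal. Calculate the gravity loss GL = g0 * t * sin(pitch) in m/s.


GL = 9.81 * 275 * sin(43 deg) = 1840 m/s

1840 m/s


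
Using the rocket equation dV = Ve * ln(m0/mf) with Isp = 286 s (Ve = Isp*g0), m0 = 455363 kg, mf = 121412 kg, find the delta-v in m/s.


Ve = 286 * 9.81 = 2805.66 m/s
dV = 2805.66 * ln(455363/121412) = 3709 m/s

3709 m/s


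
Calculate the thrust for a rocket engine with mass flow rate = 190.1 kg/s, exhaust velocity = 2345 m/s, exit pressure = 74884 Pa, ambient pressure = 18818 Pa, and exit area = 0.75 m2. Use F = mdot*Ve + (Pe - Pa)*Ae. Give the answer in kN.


F = 190.1 * 2345 + (74884 - 18818) * 0.75 = 487834.0 N = 487.8 kN

487.8 kN


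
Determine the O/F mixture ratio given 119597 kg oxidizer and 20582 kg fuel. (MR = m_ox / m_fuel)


MR = 119597 / 20582 = 5.81

5.81


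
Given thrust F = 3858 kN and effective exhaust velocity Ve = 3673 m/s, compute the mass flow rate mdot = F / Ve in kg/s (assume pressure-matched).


mdot = F / Ve = 3858000 / 3673 = 1050.4 kg/s

1050.4 kg/s


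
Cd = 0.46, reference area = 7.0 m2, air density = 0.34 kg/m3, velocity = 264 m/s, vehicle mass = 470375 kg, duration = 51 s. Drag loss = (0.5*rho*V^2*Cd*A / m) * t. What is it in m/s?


D = 0.5 * 0.34 * 264^2 * 0.46 * 7.0 = 38151.59 N
a = 38151.59 / 470375 = 0.0811 m/s2
dV = 0.0811 * 51 = 4.1 m/s

4.1 m/s


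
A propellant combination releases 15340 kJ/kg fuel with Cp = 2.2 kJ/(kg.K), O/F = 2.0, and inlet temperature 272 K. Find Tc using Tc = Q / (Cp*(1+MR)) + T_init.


Tc = 15340 / (2.2 * (1 + 2.0)) + 272 = 2596 K

2596 K


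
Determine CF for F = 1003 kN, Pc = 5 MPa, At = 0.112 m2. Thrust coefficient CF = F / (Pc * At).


CF = 1003000 / (5e6 * 0.112) = 1.79

1.79


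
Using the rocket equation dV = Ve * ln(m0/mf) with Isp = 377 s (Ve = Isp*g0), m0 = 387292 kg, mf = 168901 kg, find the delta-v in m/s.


Ve = 377 * 9.81 = 3698.37 m/s
dV = 3698.37 * ln(387292/168901) = 3069 m/s

3069 m/s


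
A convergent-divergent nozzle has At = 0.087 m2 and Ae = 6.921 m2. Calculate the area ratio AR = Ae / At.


AR = 6.921 / 0.087 = 79.6

79.6


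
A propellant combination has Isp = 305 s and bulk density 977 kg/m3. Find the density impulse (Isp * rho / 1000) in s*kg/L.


rho*Isp = 305 * 977 / 1000 = 298 s*kg/L

298 s*kg/L


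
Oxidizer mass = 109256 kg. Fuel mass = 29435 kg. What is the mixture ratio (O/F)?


MR = 109256 / 29435 = 3.71

3.71


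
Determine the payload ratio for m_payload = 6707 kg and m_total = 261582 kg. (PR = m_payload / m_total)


PR = 6707 / 261582 = 0.0256

0.0256


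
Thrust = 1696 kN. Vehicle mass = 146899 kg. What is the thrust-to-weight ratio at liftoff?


TWR = 1696000 / (146899 * 9.81) = 1.18

1.18


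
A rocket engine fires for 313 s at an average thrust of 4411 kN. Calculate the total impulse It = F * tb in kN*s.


It = 4411 * 313 = 1380643 kN*s

1380643 kN*s


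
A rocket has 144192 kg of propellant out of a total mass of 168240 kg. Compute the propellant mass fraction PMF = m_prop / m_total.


PMF = 144192 / 168240 = 0.857

0.857


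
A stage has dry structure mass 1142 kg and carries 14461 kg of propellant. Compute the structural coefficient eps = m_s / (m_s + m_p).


eps = 1142 / (1142 + 14461) = 0.0732

0.0732


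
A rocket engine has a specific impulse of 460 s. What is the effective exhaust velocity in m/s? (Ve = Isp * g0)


Ve = Isp * g0 = 460 * 9.81 = 4512.6 m/s

4512.6 m/s


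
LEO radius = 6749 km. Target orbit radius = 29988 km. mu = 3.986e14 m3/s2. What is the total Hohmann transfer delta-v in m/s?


V1 = sqrt(mu/r1) = 7685.09 m/s
dV1 = V1*(sqrt(2*r2/(r1+r2)) - 1) = 2134.33 m/s
V2 = sqrt(mu/r2) = 3645.82 m/s
dV2 = V2*(1 - sqrt(2*r1/(r1+r2))) = 1435.89 m/s
Total dV = 3570 m/s

3570 m/s


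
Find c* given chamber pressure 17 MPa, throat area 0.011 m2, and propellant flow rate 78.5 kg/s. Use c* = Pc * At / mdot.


c* = 17e6 * 0.011 / 78.5 = 2382 m/s

2382 m/s


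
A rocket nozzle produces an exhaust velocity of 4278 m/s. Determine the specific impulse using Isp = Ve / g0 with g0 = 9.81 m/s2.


Isp = Ve / g0 = 4278 / 9.81 = 436.1 s

436.1 s


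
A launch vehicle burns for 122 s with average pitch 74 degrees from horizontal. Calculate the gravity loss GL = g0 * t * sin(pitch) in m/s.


GL = 9.81 * 122 * sin(74 deg) = 1150 m/s

1150 m/s


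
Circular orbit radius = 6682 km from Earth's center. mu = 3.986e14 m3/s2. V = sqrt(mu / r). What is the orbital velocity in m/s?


V = sqrt(3.986e14 / 6682000) = 7724 m/s

7724 m/s


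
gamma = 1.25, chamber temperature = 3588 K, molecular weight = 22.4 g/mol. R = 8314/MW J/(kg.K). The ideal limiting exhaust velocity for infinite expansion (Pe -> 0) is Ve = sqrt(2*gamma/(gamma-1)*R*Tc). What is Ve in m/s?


R = 8314 / 22.4 = 371.16 J/(kg.K)
Ve = sqrt(2 * 1.25 / (1.25 - 1) * 371.16 * 3588) = 3649 m/s

3649 m/s


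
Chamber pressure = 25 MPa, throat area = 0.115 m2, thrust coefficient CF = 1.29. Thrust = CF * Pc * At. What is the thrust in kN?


F = 1.29 * 25e6 * 0.115 = 3.7088e+06 N = 3708.8 kN

3708.8 kN


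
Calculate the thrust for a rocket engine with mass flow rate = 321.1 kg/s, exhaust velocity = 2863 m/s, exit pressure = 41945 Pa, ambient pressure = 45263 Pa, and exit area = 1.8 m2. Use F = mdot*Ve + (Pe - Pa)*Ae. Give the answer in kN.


F = 321.1 * 2863 + (41945 - 45263) * 1.8 = 913337.0 N = 913.3 kN

913.3 kN


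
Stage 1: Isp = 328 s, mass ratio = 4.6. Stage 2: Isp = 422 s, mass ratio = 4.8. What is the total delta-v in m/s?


dV1 = 328 * 9.81 * ln(4.6) = 4910.4 m/s
dV2 = 422 * 9.81 * ln(4.8) = 6493.8 m/s
Total dV = 4910.4 + 6493.8 = 11404.2 m/s ~ 11404 m/s

11404 m/s


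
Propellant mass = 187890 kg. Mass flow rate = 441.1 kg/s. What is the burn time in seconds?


tb = 187890 / 441.1 = 426.0 s

426.0 s


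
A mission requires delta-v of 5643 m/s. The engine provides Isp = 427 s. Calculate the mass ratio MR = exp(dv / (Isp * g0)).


Ve = 427 * 9.81 = 4188.87 m/s
MR = exp(5643 / 4188.87) = 3.846

3.846


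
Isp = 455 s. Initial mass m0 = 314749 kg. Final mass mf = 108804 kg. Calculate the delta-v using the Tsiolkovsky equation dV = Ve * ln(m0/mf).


Ve = 455 * 9.81 = 4463.55 m/s
dV = 4463.55 * ln(314749/108804) = 4741 m/s

4741 m/s


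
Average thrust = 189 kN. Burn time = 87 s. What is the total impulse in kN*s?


It = 189 * 87 = 16443 kN*s

16443 kN*s


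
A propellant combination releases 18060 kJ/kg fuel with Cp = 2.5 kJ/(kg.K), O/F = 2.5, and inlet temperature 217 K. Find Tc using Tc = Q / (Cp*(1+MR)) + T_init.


Tc = 18060 / (2.5 * (1 + 2.5)) + 217 = 2281 K

2281 K


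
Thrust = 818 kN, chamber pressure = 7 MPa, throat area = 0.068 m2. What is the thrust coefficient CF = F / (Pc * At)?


CF = 818000 / (7e6 * 0.068) = 1.72

1.72


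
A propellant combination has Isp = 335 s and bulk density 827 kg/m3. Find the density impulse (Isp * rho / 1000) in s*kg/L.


rho*Isp = 335 * 827 / 1000 = 277 s*kg/L

277 s*kg/L


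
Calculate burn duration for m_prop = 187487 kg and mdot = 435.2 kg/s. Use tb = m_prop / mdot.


tb = 187487 / 435.2 = 430.8 s

430.8 s


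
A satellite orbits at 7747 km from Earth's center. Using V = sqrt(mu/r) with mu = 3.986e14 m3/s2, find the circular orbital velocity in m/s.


V = sqrt(3.986e14 / 7747000) = 7173 m/s

7173 m/s


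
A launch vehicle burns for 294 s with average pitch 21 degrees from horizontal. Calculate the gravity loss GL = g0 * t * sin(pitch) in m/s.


GL = 9.81 * 294 * sin(21 deg) = 1034 m/s

1034 m/s


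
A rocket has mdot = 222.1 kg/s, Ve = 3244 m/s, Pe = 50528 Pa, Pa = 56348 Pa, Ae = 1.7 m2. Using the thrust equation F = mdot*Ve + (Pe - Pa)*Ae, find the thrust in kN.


F = 222.1 * 3244 + (50528 - 56348) * 1.7 = 710598.0 N = 710.6 kN

710.6 kN


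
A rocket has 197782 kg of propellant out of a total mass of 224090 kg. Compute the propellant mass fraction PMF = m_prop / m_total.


PMF = 197782 / 224090 = 0.883

0.883


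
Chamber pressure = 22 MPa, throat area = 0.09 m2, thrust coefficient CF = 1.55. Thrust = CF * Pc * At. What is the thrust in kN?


F = 1.55 * 22e6 * 0.09 = 3.0690e+06 N = 3069.0 kN

3069.0 kN


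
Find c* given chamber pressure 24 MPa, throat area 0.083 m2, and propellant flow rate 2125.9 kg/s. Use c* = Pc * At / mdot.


c* = 24e6 * 0.083 / 2125.9 = 937 m/s

937 m/s


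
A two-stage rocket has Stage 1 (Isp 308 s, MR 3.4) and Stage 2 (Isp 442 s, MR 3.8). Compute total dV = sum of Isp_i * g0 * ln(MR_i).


dV1 = 308 * 9.81 * ln(3.4) = 3697.6 m/s
dV2 = 442 * 9.81 * ln(3.8) = 5788.6 m/s
Total dV = 3697.6 + 5788.6 = 9486.2 m/s ~ 9486 m/s

9486 m/s


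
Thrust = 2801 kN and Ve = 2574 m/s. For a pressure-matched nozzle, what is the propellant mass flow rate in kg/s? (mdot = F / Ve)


mdot = F / Ve = 2801000 / 2574 = 1088.2 kg/s

1088.2 kg/s


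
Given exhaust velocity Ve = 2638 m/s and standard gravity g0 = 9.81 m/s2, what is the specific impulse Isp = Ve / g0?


Isp = Ve / g0 = 2638 / 9.81 = 268.9 s

268.9 s


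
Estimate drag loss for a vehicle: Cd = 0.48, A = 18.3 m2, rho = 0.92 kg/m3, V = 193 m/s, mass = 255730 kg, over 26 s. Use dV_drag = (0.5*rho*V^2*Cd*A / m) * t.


D = 0.5 * 0.92 * 193^2 * 0.48 * 18.3 = 150509.8 N
a = 150509.8 / 255730 = 0.5885 m/s2
dV = 0.5885 * 26 = 15.3 m/s

15.3 m/s


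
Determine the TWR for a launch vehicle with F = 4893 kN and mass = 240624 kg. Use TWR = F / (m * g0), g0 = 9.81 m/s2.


TWR = 4893000 / (240624 * 9.81) = 2.07

2.07


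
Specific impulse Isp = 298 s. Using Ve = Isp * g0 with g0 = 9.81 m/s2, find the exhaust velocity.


Ve = Isp * g0 = 298 * 9.81 = 2923.4 m/s

2923.4 m/s


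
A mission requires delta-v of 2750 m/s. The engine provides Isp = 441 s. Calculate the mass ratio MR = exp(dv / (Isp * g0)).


Ve = 441 * 9.81 = 4326.21 m/s
MR = exp(2750 / 4326.21) = 1.888

1.888


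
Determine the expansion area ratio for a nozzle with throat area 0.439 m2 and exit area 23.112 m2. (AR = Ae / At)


AR = 23.112 / 0.439 = 52.6

52.6


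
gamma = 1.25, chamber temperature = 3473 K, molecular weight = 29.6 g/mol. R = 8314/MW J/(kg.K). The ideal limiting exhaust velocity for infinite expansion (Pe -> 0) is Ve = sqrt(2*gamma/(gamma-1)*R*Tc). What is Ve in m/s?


R = 8314 / 29.6 = 280.88 J/(kg.K)
Ve = sqrt(2 * 1.25 / (1.25 - 1) * 280.88 * 3473) = 3123 m/s

3123 m/s


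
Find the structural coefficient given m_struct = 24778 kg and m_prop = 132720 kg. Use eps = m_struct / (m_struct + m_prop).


eps = 24778 / (24778 + 132720) = 0.1573

0.1573


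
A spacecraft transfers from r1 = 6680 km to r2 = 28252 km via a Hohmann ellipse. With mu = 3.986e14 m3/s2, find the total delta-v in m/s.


V1 = sqrt(mu/r1) = 7724.68 m/s
dV1 = V1*(sqrt(2*r2/(r1+r2)) - 1) = 2099.77 m/s
V2 = sqrt(mu/r2) = 3756.16 m/s
dV2 = V2*(1 - sqrt(2*r1/(r1+r2))) = 1433.23 m/s
Total dV = 3533 m/s

3533 m/s


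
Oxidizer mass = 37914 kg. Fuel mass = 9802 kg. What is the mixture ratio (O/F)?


MR = 37914 / 9802 = 3.87

3.87


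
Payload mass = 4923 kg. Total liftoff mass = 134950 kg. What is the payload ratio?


PR = 4923 / 134950 = 0.0365

0.0365


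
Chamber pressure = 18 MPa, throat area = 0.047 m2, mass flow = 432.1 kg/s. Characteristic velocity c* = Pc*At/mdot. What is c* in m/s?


c* = 18e6 * 0.047 / 432.1 = 1958 m/s

1958 m/s


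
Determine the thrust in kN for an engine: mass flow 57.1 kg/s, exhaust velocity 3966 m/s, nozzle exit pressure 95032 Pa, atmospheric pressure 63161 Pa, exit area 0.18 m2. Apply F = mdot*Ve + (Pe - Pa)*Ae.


F = 57.1 * 3966 + (95032 - 63161) * 0.18 = 232195.0 N = 232.2 kN

232.2 kN


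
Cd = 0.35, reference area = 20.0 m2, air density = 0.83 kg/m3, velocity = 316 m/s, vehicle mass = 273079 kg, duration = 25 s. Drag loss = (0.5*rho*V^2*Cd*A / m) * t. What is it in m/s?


D = 0.5 * 0.83 * 316^2 * 0.35 * 20.0 = 290081.68 N
a = 290081.68 / 273079 = 1.0623 m/s2
dV = 1.0623 * 25 = 26.6 m/s

26.6 m/s


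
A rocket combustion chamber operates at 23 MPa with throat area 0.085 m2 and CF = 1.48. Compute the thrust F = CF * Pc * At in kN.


F = 1.48 * 23e6 * 0.085 = 2.8934e+06 N = 2893.4 kN

2893.4 kN


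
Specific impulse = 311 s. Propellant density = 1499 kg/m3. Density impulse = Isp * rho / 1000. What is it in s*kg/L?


rho*Isp = 311 * 1499 / 1000 = 466 s*kg/L

466 s*kg/L


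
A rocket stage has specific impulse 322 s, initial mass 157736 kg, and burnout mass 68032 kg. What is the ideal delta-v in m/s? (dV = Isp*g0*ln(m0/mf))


Ve = 322 * 9.81 = 3158.82 m/s
dV = 3158.82 * ln(157736/68032) = 2656 m/s

2656 m/s


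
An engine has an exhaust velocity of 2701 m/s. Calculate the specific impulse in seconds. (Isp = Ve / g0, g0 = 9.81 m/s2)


Isp = Ve / g0 = 2701 / 9.81 = 275.3 s

275.3 s


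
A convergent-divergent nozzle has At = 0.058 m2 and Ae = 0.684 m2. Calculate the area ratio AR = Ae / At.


AR = 0.684 / 0.058 = 11.8

11.8


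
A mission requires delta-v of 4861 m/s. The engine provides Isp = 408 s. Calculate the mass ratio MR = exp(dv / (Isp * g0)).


Ve = 408 * 9.81 = 4002.48 m/s
MR = exp(4861 / 4002.48) = 3.369

3.369


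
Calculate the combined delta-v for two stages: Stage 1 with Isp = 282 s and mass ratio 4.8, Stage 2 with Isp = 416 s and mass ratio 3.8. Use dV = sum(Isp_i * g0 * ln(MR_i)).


dV1 = 282 * 9.81 * ln(4.8) = 4339.5 m/s
dV2 = 416 * 9.81 * ln(3.8) = 5448.1 m/s
Total dV = 4339.5 + 5448.1 = 9787.6 m/s ~ 9788 m/s

9788 m/s


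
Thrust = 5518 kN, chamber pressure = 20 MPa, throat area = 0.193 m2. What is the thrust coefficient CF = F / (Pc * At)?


CF = 5518000 / (20e6 * 0.193) = 1.43

1.43


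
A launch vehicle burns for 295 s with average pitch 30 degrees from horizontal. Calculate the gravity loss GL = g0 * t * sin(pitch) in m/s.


GL = 9.81 * 295 * sin(30 deg) = 1447 m/s

1447 m/s


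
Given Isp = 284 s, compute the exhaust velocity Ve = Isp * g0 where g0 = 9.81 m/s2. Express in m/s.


Ve = Isp * g0 = 284 * 9.81 = 2786.0 m/s

2786.0 m/s


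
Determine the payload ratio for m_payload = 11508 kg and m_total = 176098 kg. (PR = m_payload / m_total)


PR = 11508 / 176098 = 0.0653

0.0653


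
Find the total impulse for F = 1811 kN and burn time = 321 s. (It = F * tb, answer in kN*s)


It = 1811 * 321 = 581331 kN*s

581331 kN*s


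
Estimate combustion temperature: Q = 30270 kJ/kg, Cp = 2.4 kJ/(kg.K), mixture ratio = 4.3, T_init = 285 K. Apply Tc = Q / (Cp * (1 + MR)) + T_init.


Tc = 30270 / (2.4 * (1 + 4.3)) + 285 = 2665 K

2665 K


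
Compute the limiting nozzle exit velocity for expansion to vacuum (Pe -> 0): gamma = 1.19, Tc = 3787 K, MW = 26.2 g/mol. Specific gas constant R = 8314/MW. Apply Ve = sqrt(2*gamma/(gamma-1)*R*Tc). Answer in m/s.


R = 8314 / 26.2 = 317.33 J/(kg.K)
Ve = sqrt(2 * 1.19 / (1.19 - 1) * 317.33 * 3787) = 3880 m/s

3880 m/s


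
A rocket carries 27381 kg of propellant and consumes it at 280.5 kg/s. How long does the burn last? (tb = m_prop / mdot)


tb = 27381 / 280.5 = 97.6 s

97.6 s


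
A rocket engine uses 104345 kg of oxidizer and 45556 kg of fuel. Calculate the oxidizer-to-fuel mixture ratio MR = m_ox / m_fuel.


MR = 104345 / 45556 = 2.29

2.29


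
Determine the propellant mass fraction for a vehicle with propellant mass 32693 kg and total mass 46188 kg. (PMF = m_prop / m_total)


PMF = 32693 / 46188 = 0.708

0.708


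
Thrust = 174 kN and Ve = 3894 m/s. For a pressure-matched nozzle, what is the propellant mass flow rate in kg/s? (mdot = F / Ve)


mdot = F / Ve = 174000 / 3894 = 44.7 kg/s

44.7 kg/s


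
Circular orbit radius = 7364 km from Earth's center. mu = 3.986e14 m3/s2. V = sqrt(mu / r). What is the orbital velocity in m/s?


V = sqrt(3.986e14 / 7364000) = 7357 m/s

7357 m/s


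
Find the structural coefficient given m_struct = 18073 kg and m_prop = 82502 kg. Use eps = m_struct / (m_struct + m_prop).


eps = 18073 / (18073 + 82502) = 0.1797

0.1797


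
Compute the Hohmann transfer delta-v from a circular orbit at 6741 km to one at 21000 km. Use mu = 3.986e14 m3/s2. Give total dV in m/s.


V1 = sqrt(mu/r1) = 7689.65 m/s
dV1 = V1*(sqrt(2*r2/(r1+r2)) - 1) = 1772.07 m/s
V2 = sqrt(mu/r2) = 4356.71 m/s
dV2 = V2*(1 - sqrt(2*r1/(r1+r2))) = 1319.5 m/s
Total dV = 3092 m/s

3092 m/s


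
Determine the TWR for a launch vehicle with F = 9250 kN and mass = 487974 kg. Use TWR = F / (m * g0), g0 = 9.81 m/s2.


TWR = 9250000 / (487974 * 9.81) = 1.93

1.93


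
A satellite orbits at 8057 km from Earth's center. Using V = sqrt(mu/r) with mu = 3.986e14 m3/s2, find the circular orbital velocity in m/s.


V = sqrt(3.986e14 / 8057000) = 7034 m/s

7034 m/s


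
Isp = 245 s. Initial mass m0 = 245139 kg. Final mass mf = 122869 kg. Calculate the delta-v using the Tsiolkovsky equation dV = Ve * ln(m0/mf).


Ve = 245 * 9.81 = 2403.45 m/s
dV = 2403.45 * ln(245139/122869) = 1660 m/s

1660 m/s


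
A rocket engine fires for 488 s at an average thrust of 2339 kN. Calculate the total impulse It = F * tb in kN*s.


It = 2339 * 488 = 1141432 kN*s

1141432 kN*s


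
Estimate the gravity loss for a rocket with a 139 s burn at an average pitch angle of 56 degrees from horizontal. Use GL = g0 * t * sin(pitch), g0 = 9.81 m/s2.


GL = 9.81 * 139 * sin(56 deg) = 1130 m/s

1130 m/s


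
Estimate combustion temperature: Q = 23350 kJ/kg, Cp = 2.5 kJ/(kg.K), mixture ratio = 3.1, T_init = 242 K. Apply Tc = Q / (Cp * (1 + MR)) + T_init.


Tc = 23350 / (2.5 * (1 + 3.1)) + 242 = 2520 K

2520 K


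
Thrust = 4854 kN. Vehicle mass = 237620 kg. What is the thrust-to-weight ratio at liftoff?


TWR = 4854000 / (237620 * 9.81) = 2.08

2.08


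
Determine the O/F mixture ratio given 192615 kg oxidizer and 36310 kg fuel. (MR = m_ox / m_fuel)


MR = 192615 / 36310 = 5.3

5.3


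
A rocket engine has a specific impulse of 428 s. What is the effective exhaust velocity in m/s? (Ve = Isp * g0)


Ve = Isp * g0 = 428 * 9.81 = 4198.7 m/s

4198.7 m/s


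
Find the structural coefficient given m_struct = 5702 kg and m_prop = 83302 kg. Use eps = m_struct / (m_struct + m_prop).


eps = 5702 / (5702 + 83302) = 0.0641

0.0641


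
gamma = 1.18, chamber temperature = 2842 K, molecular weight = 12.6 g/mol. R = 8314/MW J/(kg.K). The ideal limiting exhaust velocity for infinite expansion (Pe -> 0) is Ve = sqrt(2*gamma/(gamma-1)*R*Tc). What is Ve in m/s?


R = 8314 / 12.6 = 659.84 J/(kg.K)
Ve = sqrt(2 * 1.18 / (1.18 - 1) * 659.84 * 2842) = 4959 m/s

4959 m/s


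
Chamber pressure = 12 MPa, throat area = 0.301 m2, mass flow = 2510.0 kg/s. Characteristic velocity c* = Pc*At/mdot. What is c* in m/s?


c* = 12e6 * 0.301 / 2510.0 = 1439 m/s

1439 m/s


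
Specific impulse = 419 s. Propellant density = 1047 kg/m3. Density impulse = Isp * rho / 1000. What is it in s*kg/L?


rho*Isp = 419 * 1047 / 1000 = 439 s*kg/L

439 s*kg/L


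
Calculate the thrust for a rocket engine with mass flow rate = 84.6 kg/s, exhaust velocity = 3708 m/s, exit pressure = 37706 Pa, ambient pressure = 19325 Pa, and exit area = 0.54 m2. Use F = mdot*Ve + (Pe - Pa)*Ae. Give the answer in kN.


F = 84.6 * 3708 + (37706 - 19325) * 0.54 = 323623.0 N = 323.6 kN

323.6 kN


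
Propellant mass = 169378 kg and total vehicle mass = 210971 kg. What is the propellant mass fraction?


PMF = 169378 / 210971 = 0.803

0.803


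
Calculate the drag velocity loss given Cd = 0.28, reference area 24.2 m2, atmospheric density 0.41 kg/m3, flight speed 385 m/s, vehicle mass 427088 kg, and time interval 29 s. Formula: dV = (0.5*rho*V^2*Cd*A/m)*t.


D = 0.5 * 0.41 * 385^2 * 0.28 * 24.2 = 205896.38 N
a = 205896.38 / 427088 = 0.4821 m/s2
dV = 0.4821 * 29 = 14.0 m/s

14.0 m/s


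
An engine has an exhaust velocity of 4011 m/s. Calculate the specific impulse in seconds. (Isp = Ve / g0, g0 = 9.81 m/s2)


Isp = Ve / g0 = 4011 / 9.81 = 408.9 s

408.9 s


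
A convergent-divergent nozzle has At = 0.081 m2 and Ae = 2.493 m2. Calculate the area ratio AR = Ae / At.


AR = 2.493 / 0.081 = 30.8

30.8


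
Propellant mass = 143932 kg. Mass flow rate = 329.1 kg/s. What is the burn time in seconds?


tb = 143932 / 329.1 = 437.4 s

437.4 s


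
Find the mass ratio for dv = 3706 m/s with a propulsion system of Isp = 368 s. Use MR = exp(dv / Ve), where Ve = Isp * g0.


Ve = 368 * 9.81 = 3610.08 m/s
MR = exp(3706 / 3610.08) = 2.791

2.791


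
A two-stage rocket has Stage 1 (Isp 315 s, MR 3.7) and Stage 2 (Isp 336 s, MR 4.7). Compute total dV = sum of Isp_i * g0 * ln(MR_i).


dV1 = 315 * 9.81 * ln(3.7) = 4042.9 m/s
dV2 = 336 * 9.81 * ln(4.7) = 5101.0 m/s
Total dV = 4042.9 + 5101.0 = 9143.9 m/s ~ 9144 m/s

9144 m/s


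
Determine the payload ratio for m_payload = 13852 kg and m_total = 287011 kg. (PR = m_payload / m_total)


PR = 13852 / 287011 = 0.0483

0.0483


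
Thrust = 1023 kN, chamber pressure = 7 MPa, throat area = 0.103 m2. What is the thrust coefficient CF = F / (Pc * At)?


CF = 1023000 / (7e6 * 0.103) = 1.42

1.42


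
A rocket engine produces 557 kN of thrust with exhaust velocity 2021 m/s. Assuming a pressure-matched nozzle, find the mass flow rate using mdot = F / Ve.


mdot = F / Ve = 557000 / 2021 = 275.6 kg/s

275.6 kg/s


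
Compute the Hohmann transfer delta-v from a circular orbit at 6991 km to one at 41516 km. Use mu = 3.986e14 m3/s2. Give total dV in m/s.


V1 = sqrt(mu/r1) = 7550.9 m/s
dV1 = V1*(sqrt(2*r2/(r1+r2)) - 1) = 2328.24 m/s
V2 = sqrt(mu/r2) = 3098.57 m/s
dV2 = V2*(1 - sqrt(2*r1/(r1+r2))) = 1434.99 m/s
Total dV = 3763 m/s

3763 m/s


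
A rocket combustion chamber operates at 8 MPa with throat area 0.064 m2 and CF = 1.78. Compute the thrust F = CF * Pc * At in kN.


F = 1.78 * 8e6 * 0.064 = 911360.0 N = 911.4 kN

911.4 kN


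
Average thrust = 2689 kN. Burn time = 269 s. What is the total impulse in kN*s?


It = 2689 * 269 = 723341 kN*s

723341 kN*s


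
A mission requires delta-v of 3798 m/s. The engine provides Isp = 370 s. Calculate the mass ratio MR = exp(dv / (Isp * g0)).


Ve = 370 * 9.81 = 3629.7 m/s
MR = exp(3798 / 3629.7) = 2.847

2.847


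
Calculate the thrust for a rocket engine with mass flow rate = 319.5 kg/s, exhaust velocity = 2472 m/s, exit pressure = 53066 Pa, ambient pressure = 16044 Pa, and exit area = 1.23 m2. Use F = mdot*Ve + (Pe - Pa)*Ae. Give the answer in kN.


F = 319.5 * 2472 + (53066 - 16044) * 1.23 = 835341.0 N = 835.3 kN

835.3 kN


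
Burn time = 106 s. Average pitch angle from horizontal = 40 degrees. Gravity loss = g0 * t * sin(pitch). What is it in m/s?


GL = 9.81 * 106 * sin(40 deg) = 668 m/s

668 m/s


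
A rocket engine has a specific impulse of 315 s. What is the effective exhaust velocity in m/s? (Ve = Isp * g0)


Ve = Isp * g0 = 315 * 9.81 = 3090.2 m/s

3090.2 m/s


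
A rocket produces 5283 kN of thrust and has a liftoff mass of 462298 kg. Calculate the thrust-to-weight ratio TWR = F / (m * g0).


TWR = 5283000 / (462298 * 9.81) = 1.16

1.16


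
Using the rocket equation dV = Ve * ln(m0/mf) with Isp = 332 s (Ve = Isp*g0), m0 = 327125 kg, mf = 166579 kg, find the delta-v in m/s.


Ve = 332 * 9.81 = 3256.92 m/s
dV = 3256.92 * ln(327125/166579) = 2198 m/s

2198 m/s


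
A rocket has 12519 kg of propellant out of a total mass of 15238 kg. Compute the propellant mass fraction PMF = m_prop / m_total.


PMF = 12519 / 15238 = 0.822

0.822


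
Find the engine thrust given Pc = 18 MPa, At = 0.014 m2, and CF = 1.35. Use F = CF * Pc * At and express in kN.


F = 1.35 * 18e6 * 0.014 = 340200.0 N = 340.2 kN

340.2 kN


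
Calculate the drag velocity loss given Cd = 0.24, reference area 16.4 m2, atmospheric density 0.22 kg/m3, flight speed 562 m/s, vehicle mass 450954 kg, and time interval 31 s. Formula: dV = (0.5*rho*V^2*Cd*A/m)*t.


D = 0.5 * 0.22 * 562^2 * 0.24 * 16.4 = 136747.82 N
a = 136747.82 / 450954 = 0.3032 m/s2
dV = 0.3032 * 31 = 9.4 m/s

9.4 m/s


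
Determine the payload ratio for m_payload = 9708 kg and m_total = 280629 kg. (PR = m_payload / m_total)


PR = 9708 / 280629 = 0.0346

0.0346


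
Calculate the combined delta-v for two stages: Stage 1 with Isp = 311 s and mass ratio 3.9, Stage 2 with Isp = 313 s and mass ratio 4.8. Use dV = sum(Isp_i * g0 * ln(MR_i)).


dV1 = 311 * 9.81 * ln(3.9) = 4152.2 m/s
dV2 = 313 * 9.81 * ln(4.8) = 4816.5 m/s
Total dV = 4152.2 + 4816.5 = 8968.7 m/s ~ 8969 m/s

8969 m/s


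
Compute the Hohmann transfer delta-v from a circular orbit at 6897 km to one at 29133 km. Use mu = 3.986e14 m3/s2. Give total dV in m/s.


V1 = sqrt(mu/r1) = 7602.19 m/s
dV1 = V1*(sqrt(2*r2/(r1+r2)) - 1) = 2065.31 m/s
V2 = sqrt(mu/r2) = 3698.93 m/s
dV2 = V2*(1 - sqrt(2*r1/(r1+r2))) = 1410.23 m/s
Total dV = 3476 m/s

3476 m/s


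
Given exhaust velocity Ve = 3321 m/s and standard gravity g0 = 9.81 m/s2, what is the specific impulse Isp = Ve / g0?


Isp = Ve / g0 = 3321 / 9.81 = 338.5 s

338.5 s


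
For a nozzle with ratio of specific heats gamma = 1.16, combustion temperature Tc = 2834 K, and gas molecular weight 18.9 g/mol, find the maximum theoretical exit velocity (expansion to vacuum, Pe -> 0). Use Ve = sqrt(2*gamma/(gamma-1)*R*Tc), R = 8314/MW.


R = 8314 / 18.9 = 439.89 J/(kg.K)
Ve = sqrt(2 * 1.16 / (1.16 - 1) * 439.89 * 2834) = 4252 m/s

4252 m/s


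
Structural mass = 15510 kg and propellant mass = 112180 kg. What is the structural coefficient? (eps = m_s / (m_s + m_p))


eps = 15510 / (15510 + 112180) = 0.1215

0.1215


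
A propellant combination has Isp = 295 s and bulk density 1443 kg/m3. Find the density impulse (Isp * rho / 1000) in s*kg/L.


rho*Isp = 295 * 1443 / 1000 = 426 s*kg/L

426 s*kg/L


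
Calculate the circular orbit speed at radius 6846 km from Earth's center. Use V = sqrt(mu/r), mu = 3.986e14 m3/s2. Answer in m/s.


V = sqrt(3.986e14 / 6846000) = 7630 m/s

7630 m/s


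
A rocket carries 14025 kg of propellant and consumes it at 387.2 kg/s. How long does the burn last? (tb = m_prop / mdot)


tb = 14025 / 387.2 = 36.2 s

36.2 s


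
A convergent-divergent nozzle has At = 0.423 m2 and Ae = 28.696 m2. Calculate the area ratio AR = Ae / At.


AR = 28.696 / 0.423 = 67.8

67.8


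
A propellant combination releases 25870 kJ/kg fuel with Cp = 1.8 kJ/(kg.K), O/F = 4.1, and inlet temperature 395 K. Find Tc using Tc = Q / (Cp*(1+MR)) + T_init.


Tc = 25870 / (1.8 * (1 + 4.1)) + 395 = 3213 K

3213 K


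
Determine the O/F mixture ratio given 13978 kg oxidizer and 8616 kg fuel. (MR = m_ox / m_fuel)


MR = 13978 / 8616 = 1.62

1.62


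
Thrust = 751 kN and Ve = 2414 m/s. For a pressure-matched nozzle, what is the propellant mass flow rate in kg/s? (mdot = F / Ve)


mdot = F / Ve = 751000 / 2414 = 311.1 kg/s

311.1 kg/s


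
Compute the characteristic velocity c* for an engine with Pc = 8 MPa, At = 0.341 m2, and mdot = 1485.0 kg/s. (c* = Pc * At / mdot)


c* = 8e6 * 0.341 / 1485.0 = 1837 m/s

1837 m/s


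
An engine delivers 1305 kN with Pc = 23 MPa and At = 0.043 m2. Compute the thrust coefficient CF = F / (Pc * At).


CF = 1305000 / (23e6 * 0.043) = 1.32

1.32


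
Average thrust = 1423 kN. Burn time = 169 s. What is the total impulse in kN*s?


It = 1423 * 169 = 240487 kN*s

240487 kN*s


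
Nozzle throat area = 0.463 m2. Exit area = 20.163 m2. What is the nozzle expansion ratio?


AR = 20.163 / 0.463 = 43.5

43.5


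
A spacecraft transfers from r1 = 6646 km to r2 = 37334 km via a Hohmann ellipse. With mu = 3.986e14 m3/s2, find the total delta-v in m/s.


V1 = sqrt(mu/r1) = 7744.41 m/s
dV1 = V1*(sqrt(2*r2/(r1+r2)) - 1) = 2346.45 m/s
V2 = sqrt(mu/r2) = 3267.51 m/s
dV2 = V2*(1 - sqrt(2*r1/(r1+r2))) = 1471.18 m/s
Total dV = 3818 m/s

3818 m/s


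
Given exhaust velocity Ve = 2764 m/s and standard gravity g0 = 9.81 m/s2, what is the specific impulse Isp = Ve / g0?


Isp = Ve / g0 = 2764 / 9.81 = 281.8 s

281.8 s


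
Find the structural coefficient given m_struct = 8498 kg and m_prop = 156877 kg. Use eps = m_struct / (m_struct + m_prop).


eps = 8498 / (8498 + 156877) = 0.0514

0.0514


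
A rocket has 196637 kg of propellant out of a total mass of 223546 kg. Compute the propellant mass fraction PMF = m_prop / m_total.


PMF = 196637 / 223546 = 0.88

0.88


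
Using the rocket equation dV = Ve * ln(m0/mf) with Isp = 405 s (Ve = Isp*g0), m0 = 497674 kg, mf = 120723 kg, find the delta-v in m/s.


Ve = 405 * 9.81 = 3973.05 m/s
dV = 3973.05 * ln(497674/120723) = 5628 m/s

5628 m/s


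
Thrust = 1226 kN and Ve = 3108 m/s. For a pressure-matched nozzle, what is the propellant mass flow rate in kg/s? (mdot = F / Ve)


mdot = F / Ve = 1226000 / 3108 = 394.5 kg/s

394.5 kg/s


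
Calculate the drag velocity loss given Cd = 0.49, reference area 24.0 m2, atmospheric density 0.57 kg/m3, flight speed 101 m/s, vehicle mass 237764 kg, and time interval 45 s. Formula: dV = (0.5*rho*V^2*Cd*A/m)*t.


D = 0.5 * 0.57 * 101^2 * 0.49 * 24.0 = 34189.67 N
a = 34189.67 / 237764 = 0.1438 m/s2
dV = 0.1438 * 45 = 6.5 m/s

6.5 m/s


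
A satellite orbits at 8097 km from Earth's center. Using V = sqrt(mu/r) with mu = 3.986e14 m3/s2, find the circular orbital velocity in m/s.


V = sqrt(3.986e14 / 8097000) = 7016 m/s

7016 m/s


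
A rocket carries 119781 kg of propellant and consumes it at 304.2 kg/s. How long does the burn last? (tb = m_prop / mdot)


tb = 119781 / 304.2 = 393.8 s

393.8 s


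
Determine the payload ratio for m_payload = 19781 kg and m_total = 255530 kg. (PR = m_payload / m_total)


PR = 19781 / 255530 = 0.0774

0.0774


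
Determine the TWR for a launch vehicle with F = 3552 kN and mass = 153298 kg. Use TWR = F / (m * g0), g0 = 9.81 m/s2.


TWR = 3552000 / (153298 * 9.81) = 2.36

2.36


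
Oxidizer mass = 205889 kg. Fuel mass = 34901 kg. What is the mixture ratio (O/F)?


MR = 205889 / 34901 = 5.9

5.9


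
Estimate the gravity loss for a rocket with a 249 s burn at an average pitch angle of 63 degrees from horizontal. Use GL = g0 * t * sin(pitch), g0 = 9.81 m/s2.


GL = 9.81 * 249 * sin(63 deg) = 2176 m/s

2176 m/s


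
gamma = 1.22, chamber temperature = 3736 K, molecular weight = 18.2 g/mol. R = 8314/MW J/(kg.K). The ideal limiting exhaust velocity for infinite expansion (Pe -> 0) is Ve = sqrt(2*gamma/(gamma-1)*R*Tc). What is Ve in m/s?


R = 8314 / 18.2 = 456.81 J/(kg.K)
Ve = sqrt(2 * 1.22 / (1.22 - 1) * 456.81 * 3736) = 4351 m/s

4351 m/s


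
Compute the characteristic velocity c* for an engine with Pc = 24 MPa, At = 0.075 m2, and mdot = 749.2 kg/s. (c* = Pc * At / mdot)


c* = 24e6 * 0.075 / 749.2 = 2403 m/s

2403 m/s


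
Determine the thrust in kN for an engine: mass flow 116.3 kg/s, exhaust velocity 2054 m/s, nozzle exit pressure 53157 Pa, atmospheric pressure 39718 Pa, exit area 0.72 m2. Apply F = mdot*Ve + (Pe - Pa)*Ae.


F = 116.3 * 2054 + (53157 - 39718) * 0.72 = 248556.0 N = 248.6 kN

248.6 kN


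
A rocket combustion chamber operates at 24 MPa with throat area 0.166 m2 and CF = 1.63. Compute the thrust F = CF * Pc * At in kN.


F = 1.63 * 24e6 * 0.166 = 6.4939e+06 N = 6493.9 kN

6493.9 kN


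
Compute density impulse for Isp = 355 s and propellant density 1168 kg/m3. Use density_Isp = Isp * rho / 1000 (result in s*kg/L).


rho*Isp = 355 * 1168 / 1000 = 415 s*kg/L

415 s*kg/L


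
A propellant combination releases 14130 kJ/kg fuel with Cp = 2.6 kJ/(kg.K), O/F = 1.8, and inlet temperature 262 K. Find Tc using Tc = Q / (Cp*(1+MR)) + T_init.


Tc = 14130 / (2.6 * (1 + 1.8)) + 262 = 2203 K

2203 K


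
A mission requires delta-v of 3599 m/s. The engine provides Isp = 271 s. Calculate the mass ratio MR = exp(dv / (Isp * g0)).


Ve = 271 * 9.81 = 2658.51 m/s
MR = exp(3599 / 2658.51) = 3.872

3.872


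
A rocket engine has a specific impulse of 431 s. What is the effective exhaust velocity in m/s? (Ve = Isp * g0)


Ve = Isp * g0 = 431 * 9.81 = 4228.1 m/s

4228.1 m/s


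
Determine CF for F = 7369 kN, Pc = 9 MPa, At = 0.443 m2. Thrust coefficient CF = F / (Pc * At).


CF = 7369000 / (9e6 * 0.443) = 1.85

1.85


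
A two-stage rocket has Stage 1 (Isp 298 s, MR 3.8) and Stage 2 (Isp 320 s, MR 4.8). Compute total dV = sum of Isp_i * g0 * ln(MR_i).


dV1 = 298 * 9.81 * ln(3.8) = 3902.7 m/s
dV2 = 320 * 9.81 * ln(4.8) = 4924.2 m/s
Total dV = 3902.7 + 4924.2 = 8826.9 m/s ~ 8827 m/s

8827 m/s


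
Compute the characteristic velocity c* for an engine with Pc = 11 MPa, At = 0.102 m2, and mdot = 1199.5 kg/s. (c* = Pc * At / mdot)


c* = 11e6 * 0.102 / 1199.5 = 935 m/s

935 m/s


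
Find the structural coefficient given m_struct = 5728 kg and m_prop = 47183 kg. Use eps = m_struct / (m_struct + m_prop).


eps = 5728 / (5728 + 47183) = 0.1083

0.1083


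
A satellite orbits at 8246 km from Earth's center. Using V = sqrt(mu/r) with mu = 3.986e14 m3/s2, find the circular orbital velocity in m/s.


V = sqrt(3.986e14 / 8246000) = 6953 m/s

6953 m/s


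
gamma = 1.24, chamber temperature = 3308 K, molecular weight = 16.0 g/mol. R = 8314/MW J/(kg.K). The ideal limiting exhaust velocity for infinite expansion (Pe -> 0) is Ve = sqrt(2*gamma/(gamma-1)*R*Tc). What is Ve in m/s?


R = 8314 / 16.0 = 519.62 J/(kg.K)
Ve = sqrt(2 * 1.24 / (1.24 - 1) * 519.62 * 3308) = 4215 m/s

4215 m/s


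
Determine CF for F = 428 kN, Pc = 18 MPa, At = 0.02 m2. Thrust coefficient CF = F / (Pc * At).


CF = 428000 / (18e6 * 0.02) = 1.19

1.19


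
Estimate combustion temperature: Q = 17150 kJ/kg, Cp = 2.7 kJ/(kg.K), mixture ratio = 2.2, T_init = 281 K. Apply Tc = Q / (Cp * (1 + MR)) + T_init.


Tc = 17150 / (2.7 * (1 + 2.2)) + 281 = 2266 K

2266 K


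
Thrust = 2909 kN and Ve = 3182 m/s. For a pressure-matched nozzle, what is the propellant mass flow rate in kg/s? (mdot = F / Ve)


mdot = F / Ve = 2909000 / 3182 = 914.2 kg/s

914.2 kg/s


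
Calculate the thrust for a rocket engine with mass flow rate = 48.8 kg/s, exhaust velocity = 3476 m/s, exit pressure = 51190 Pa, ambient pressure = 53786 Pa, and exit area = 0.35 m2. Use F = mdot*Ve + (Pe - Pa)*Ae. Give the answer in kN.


F = 48.8 * 3476 + (51190 - 53786) * 0.35 = 168720.0 N = 168.7 kN

168.7 kN


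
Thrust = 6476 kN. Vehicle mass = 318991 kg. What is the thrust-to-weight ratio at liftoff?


TWR = 6476000 / (318991 * 9.81) = 2.07

2.07


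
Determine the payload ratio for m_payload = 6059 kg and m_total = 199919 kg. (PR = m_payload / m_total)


PR = 6059 / 199919 = 0.0303

0.0303


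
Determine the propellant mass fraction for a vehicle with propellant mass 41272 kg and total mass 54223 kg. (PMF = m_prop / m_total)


PMF = 41272 / 54223 = 0.761

0.761


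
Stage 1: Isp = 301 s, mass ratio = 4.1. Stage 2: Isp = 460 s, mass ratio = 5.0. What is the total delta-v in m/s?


dV1 = 301 * 9.81 * ln(4.1) = 4166.4 m/s
dV2 = 460 * 9.81 * ln(5.0) = 7262.7 m/s
Total dV = 4166.4 + 7262.7 = 11429.1 m/s ~ 11429 m/s

11429 m/s


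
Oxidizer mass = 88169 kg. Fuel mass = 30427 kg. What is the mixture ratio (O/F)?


MR = 88169 / 30427 = 2.9

2.9


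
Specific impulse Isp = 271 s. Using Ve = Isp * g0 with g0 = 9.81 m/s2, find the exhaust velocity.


Ve = Isp * g0 = 271 * 9.81 = 2658.5 m/s

2658.5 m/s


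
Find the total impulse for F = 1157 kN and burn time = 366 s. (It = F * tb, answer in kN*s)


It = 1157 * 366 = 423462 kN*s

423462 kN*s


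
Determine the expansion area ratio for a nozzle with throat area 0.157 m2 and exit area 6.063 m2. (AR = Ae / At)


AR = 6.063 / 0.157 = 38.6

38.6


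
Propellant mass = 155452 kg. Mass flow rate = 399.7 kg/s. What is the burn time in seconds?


tb = 155452 / 399.7 = 388.9 s

388.9 s
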